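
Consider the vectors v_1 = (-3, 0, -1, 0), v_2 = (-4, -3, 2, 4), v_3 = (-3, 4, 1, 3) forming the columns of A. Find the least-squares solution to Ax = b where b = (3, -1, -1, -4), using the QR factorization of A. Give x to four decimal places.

x = (0.1154, -0.4412, -0.5927)

e_1 = v_1/‖v_1‖ = (-3, 0, -1, 0)/3.1623 = (-0.9487, 0.0000, -0.3162, 0.0000).
r_{12} = e_1·v_2 = 3.1623.
u_2 = v_2 − 3.1623·e_1 = (-1.0000, -3.0000, 3.0000, 4.0000).
‖u_2‖ = 5.9161, so e_2 = (-0.1690, -0.5071, 0.5071, 0.6761).
r_{13} = e_1·v_3 = 2.5298; r_{23} = e_2·v_3 = 1.0142.
u_3 = v_3 − 2.5298·e_1 − 1.0142·e_2 = (-0.4286, 4.5143, 1.2857, 2.3143).
‖u_3‖ = 5.2509, so e_3 = (-0.0816, 0.8597, 0.2449, 0.4407).
Qᵀb = (-2.5298, -3.2116, -3.1124).
Back-substitute: x_3 = -3.1124/5.2509 = -0.5927.
x_2 = (-3.2116 − 1.0142·(-0.5927))/5.9161 = -0.4412.
x_1 = (-2.5298 − 3.1623·(-0.4412) − 2.5298·(-0.5927))/3.1623 = 0.1154.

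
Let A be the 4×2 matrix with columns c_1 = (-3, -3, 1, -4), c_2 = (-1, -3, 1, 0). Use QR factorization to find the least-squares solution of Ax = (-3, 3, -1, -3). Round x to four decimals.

c_1 = (-3, -3, 1, -4); ‖c_1‖ = 5.9161, so e_1 = (-0.5071, -0.5071, 0.1690, -0.6761).
e_1·c_2 = (-0.5071)·(-1) + (-0.5071)·(-3) + 0.1690·1 + (-0.6761)·0 = 2.1974.
u_2 = c_2 − 2.1974·e_1 = (0.1143, -1.8857, 0.6286, 1.4857).
‖u_2‖ = 2.4842, so e_2 = (0.0460, -0.7591, 0.2530, 0.5981).
Qᵀb = (1.8593, -4.4624).
Back-substitute: x_2 = -4.4624/2.4842 = -1.7963.
x_1 = (1.8593 − 2.1974·(-1.7963))/5.9161 = 0.9815.

x = (0.9815, -1.7963)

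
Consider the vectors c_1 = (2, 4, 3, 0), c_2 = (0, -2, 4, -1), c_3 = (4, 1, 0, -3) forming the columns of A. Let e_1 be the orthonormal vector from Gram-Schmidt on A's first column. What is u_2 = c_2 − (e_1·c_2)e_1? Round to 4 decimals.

c_1 = (2, 4, 3, 0); ‖c_1‖ = 5.3852, so e_1 = (0.3714, 0.7428, 0.5571, 0.0000).
e_1·c_2 = 0.3714·0 + 0.7428·(-2) + 0.5571·4 + 0.0000·(-1) = 0.7428.
u_2 = c_2 − 0.7428·e_1 = (-0.2759, -2.5517, 3.5862, -1.0000).

u_2 = (-0.2759, -2.5517, 3.5862, -1.0000)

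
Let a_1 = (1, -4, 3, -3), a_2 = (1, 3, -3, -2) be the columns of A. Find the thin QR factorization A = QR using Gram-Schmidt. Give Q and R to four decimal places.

Q = [[0.1690, 0.3356], [-0.6761, 0.3356], [0.5071, -0.4315], [-0.5071, -0.7671]], R = [[5.9161, -2.3664], [0.0000, 4.1713]]

a_1 = (1, -4, 3, -3); ‖a_1‖ = 5.9161, so q_1 = (0.1690, -0.6761, 0.5071, -0.5071).
q_1·a_2 = 0.1690·1 + (-0.6761)·3 + 0.5071·(-3) + (-0.5071)·(-2) = -2.3664.
u_2 = a_2 + 2.3664·q_1 = (1.4000, 1.4000, -1.8000, -3.2000).
‖u_2‖ = 4.1713, so q_2 = (0.3356, 0.3356, -0.4315, -0.7671).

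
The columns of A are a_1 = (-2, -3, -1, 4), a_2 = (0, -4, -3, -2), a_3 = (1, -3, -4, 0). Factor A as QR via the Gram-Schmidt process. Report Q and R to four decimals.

Q = [[-0.3651, 0.0892, 0.6010], [-0.5477, -0.6308, 0.3008], [-0.1826, -0.5289, -0.6443], [0.7303, -0.5607, 0.3650]], R = [[5.4772, 1.2780, 2.0083], [0.0000, 5.2313, 4.0971], [0.0000, 0.0000, 2.2760]]

a_1 = (-2, -3, -1, 4); ‖a_1‖ = 5.4772, so e_1 = (-0.3651, -0.5477, -0.1826, 0.7303).
e_1·a_2 = (-0.3651)·0 + (-0.5477)·(-4) + (-0.1826)·(-3) + 0.7303·(-2) = 1.2780.
u_2 = a_2 − 1.2780·e_1 = (0.4667, -3.3000, -2.7667, -2.9333).
‖u_2‖ = 5.2313, so e_2 = (0.0892, -0.6308, -0.5289, -0.5607).
e_1·a_3 = (-0.3651)·1 + (-0.5477)·(-3) + (-0.1826)·(-4) + 0.7303·0 = 2.0083; e_2·a_3 = 0.0892·1 + (-0.6308)·(-3) + (-0.5289)·(-4) + (-0.5607)·0 = 4.0971.
u_3 = a_3 − 2.0083·e_1 − 4.0971·e_2 = (1.3678, 0.6845, -1.4665, 0.8307).
‖u_3‖ = 2.2760, so e_3 = (0.6010, 0.3008, -0.6443, 0.3650).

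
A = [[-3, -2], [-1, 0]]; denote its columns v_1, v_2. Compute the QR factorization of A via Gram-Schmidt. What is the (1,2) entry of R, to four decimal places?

r_{12} = 1.8974

v_1 = (-3, -1); ‖v_1‖ = 3.1623, so q_1 = (-0.9487, -0.3162).
r_{12} = q_1·v_2 = 1.8974.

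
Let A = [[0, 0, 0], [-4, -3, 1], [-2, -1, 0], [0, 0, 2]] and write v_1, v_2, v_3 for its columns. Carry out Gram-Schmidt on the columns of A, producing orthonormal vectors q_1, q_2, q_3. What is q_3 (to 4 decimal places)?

v_1 = (0, -4, -2, 0); ‖v_1‖ = 4.4721, so q_1 = (0.0000, -0.8944, -0.4472, 0.0000).
q_1·v_2 = 0.0000·0 + (-0.8944)·(-3) + (-0.4472)·(-1) + 0.0000·0 = 3.1305.
u_2 = v_2 − 3.1305·q_1 = (0.0000, -0.2000, 0.4000, 0.0000).
‖u_2‖ = 0.4472, so q_2 = (0.0000, -0.4472, 0.8944, 0.0000).
q_1·v_3 = 0.0000·0 + (-0.8944)·1 + (-0.4472)·0 + 0.0000·2 = -0.8944; q_2·v_3 = 0.0000·0 + (-0.4472)·1 + 0.8944·0 + 0.0000·2 = -0.4472.
u_3 = v_3 + 0.8944·q_1 + 0.4472·q_2 = (0.0000, 0.0000, 0.0000, 2.0000).
‖u_3‖ = 2.0000, so q_3 = (0.0000, 0.0000, 0.0000, 1.0000).

q_3 = (0.0000, 0.0000, 0.0000, 1.0000)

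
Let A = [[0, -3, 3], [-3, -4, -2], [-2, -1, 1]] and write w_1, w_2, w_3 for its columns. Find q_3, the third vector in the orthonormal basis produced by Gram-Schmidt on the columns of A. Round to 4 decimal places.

q_1 = w_1/‖w_1‖ = (0, -3, -2)/3.6056 = (0.0000, -0.8321, -0.5547).
r_{12} = q_1·w_2 = 3.8829.
u_2 = w_2 − 3.8829·q_1 = (-3.0000, -0.7692, 1.1538).
‖u_2‖ = 3.3050, so q_2 = (-0.9077, -0.2327, 0.3491).
r_{13} = q_1·w_3 = 1.1094; r_{23} = q_2·w_3 = -1.9085.
u_3 = w_3 − 1.1094·q_1 + 1.9085·q_2 = (1.2676, -1.5211, 2.2817).
‖u_3‖ = 3.0211, so q_3 = (0.4196, -0.5035, 0.7553).

q_3 = (0.4196, -0.5035, 0.7553)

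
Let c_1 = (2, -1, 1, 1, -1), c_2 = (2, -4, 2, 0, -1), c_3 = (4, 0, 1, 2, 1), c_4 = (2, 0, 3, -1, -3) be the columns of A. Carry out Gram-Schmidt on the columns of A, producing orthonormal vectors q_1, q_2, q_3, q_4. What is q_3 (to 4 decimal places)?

q_3 = (0.4241, -0.0047, 0.0188, 0.0330, 0.9048)

q_1 = c_1/‖c_1‖ = (2, -1, 1, 1, -1)/2.8284 = (0.7071, -0.3536, 0.3536, 0.3536, -0.3536).
r_{12} = q_1·c_2 = 3.8891.
u_2 = c_2 − 3.8891·q_1 = (-0.7500, -2.6250, 0.6250, -1.3750, 0.3750).
‖u_2‖ = 3.1425, so q_2 = (-0.2387, -0.8353, 0.1989, -0.4376, 0.1193).
r_{13} = q_1·c_3 = 3.5355; r_{23} = q_2·c_3 = -1.5116.
u_3 = c_3 − 3.5355·q_1 + 1.5116·q_2 = (1.1392, -0.0127, 0.0506, 0.0886, 2.4304).
‖u_3‖ = 2.6861, so q_3 = (0.4241, -0.0047, 0.0188, 0.0330, 0.9048).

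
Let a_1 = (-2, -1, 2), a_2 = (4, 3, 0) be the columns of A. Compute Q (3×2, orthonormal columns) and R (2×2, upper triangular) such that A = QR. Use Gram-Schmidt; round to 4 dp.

q_1 = a_1/‖a_1‖ = (-2, -1, 2)/3.0000 = (-0.6667, -0.3333, 0.6667).
r_{12} = q_1·a_2 = -3.6667.
u_2 = a_2 + 3.6667·q_1 = (1.5556, 1.7778, 2.4444).
‖u_2‖ = 3.3993, so q_2 = (0.4576, 0.5230, 0.7191).

Q = [[-0.6667, 0.4576], [-0.3333, 0.5230], [0.6667, 0.7191]], R = [[3.0000, -3.6667], [0.0000, 3.3993]]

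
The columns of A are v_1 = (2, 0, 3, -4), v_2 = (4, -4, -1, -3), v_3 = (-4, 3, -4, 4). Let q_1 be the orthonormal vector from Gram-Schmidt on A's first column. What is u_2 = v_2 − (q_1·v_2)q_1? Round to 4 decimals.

q_1 = v_1/‖v_1‖ = (2, 0, 3, -4)/5.3852 = (0.3714, 0.0000, 0.5571, -0.7428).
r_{12} = q_1·v_2 = 3.1568.
u_2 = v_2 − 3.1568·q_1 = (2.8276, -4.0000, -2.7586, -0.6552).

u_2 = (2.8276, -4.0000, -2.7586, -0.6552)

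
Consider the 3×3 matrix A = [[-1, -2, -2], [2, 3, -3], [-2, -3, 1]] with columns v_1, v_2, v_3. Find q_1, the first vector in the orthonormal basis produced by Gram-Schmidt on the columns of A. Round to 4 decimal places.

q_1 = v_1/‖v_1‖ = (-1, 2, -2)/3.0000 = (-0.3333, 0.6667, -0.6667).

q_1 = (-0.3333, 0.6667, -0.6667)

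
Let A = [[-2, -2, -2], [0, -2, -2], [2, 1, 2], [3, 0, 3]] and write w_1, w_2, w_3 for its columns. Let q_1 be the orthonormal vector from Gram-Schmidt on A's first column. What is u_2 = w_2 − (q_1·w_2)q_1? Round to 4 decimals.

u_2 = (-1.2941, -2.0000, 0.2941, -1.0588)

w_1 = (-2, 0, 2, 3); ‖w_1‖ = 4.1231, so q_1 = (-0.4851, 0.0000, 0.4851, 0.7276).
q_1·w_2 = (-0.4851)·(-2) + 0.0000·(-2) + 0.4851·1 + 0.7276·0 = 1.4552.
u_2 = w_2 − 1.4552·q_1 = (-1.2941, -2.0000, 0.2941, -1.0588).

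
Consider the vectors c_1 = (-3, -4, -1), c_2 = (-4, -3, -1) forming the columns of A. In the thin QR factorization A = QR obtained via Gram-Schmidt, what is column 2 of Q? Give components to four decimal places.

e_1 = c_1/‖c_1‖ = (-3, -4, -1)/5.0990 = (-0.5883, -0.7845, -0.1961).
r_{12} = e_1·c_2 = 4.9029.
u_2 = c_2 − 4.9029·e_1 = (-1.1154, 0.8462, -0.0385).
‖u_2‖ = 1.4005, so e_2 = (-0.7964, 0.6042, -0.0275).

e_2 = (-0.7964, 0.6042, -0.0275)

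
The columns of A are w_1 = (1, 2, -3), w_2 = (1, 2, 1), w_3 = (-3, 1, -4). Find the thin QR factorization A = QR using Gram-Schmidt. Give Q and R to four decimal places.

w_1 = (1, 2, -3); ‖w_1‖ = 3.7417, so e_1 = (0.2673, 0.5345, -0.8018).
e_1·w_2 = 0.2673·1 + 0.5345·2 + (-0.8018)·1 = 0.5345.
u_2 = w_2 − 0.5345·e_1 = (0.8571, 1.7143, 1.4286).
‖u_2‖ = 2.3905, so e_2 = (0.3586, 0.7171, 0.5976).
e_1·w_3 = 0.2673·(-3) + 0.5345·1 + (-0.8018)·(-4) = 2.9399; e_2·w_3 = 0.3586·(-3) + 0.7171·1 + 0.5976·(-4) = -2.7490.
u_3 = w_3 − 2.9399·e_1 + 2.7490·e_2 = (-2.8000, 1.4000, 0.0000).
‖u_3‖ = 3.1305, so e_3 = (-0.8944, 0.4472, 0.0000).

Q = [[0.2673, 0.3586, -0.8944], [0.5345, 0.7171, 0.4472], [-0.8018, 0.5976, 0.0000]], R = [[3.7417, 0.5345, 2.9399], [0.0000, 2.3905, -2.7490], [0.0000, 0.0000, 3.1305]]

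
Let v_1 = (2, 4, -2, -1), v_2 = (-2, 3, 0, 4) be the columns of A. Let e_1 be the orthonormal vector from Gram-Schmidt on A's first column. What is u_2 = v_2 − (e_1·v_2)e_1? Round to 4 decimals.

u_2 = (-2.3200, 2.3600, 0.3200, 4.1600)

v_1 = (2, 4, -2, -1); ‖v_1‖ = 5.0000, so e_1 = (0.4000, 0.8000, -0.4000, -0.2000).
e_1·v_2 = 0.4000·(-2) + 0.8000·3 + (-0.4000)·0 + (-0.2000)·4 = 0.8000.
u_2 = v_2 − 0.8000·e_1 = (-2.3200, 2.3600, 0.3200, 4.1600).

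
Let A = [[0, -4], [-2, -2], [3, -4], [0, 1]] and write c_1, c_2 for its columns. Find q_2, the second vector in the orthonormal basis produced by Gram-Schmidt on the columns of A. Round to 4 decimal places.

q_1 = c_1/‖c_1‖ = (0, -2, 3, 0)/3.6056 = (0.0000, -0.5547, 0.8321, 0.0000).
r_{12} = q_1·c_2 = -2.2188.
u_2 = c_2 + 2.2188·q_1 = (-4.0000, -3.2308, -2.1538, 1.0000).
‖u_2‖ = 5.6636, so q_2 = (-0.7063, -0.5704, -0.3803, 0.1766).

q_2 = (-0.7063, -0.5704, -0.3803, 0.1766)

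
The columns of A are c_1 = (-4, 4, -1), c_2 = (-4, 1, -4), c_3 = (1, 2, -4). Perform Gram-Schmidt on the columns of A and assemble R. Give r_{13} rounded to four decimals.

r_{13} = 1.3926

q_1 = c_1/‖c_1‖ = (-4, 4, -1)/5.7446 = (-0.6963, 0.6963, -0.1741).
r_{13} = q_1·c_3 = 1.3926.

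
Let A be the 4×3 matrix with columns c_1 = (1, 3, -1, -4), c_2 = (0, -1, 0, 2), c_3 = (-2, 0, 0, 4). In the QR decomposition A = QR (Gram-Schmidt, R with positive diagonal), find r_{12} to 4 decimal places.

q_1 = c_1/‖c_1‖ = (1, 3, -1, -4)/5.1962 = (0.1925, 0.5774, -0.1925, -0.7698).
r_{12} = q_1·c_2 = -2.1170.

r_{12} = -2.1170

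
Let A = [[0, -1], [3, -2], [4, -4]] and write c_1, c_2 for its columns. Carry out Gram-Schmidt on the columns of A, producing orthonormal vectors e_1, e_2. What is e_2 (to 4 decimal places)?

e_2 = (-0.7809, 0.4998, -0.3748)

c_1 = (0, 3, 4); ‖c_1‖ = 5.0000, so e_1 = (0.0000, 0.6000, 0.8000).
e_1·c_2 = 0.0000·(-1) + 0.6000·(-2) + 0.8000·(-4) = -4.4000.
u_2 = c_2 + 4.4000·e_1 = (-1.0000, 0.6400, -0.4800).
‖u_2‖ = 1.2806, so e_2 = (-0.7809, 0.4998, -0.3748).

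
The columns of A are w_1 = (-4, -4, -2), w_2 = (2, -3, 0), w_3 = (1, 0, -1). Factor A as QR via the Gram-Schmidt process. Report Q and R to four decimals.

Q = [[-0.6667, 0.6899, 0.2822], [-0.6667, -0.7212, 0.1881], [-0.3333, 0.0627, -0.9407]], R = [[6.0000, 0.6667, -0.3333], [0.0000, 3.5434, 0.6271], [0.0000, 0.0000, 1.2229]]

q_1 = w_1/‖w_1‖ = (-4, -4, -2)/6.0000 = (-0.6667, -0.6667, -0.3333).
r_{12} = q_1·w_2 = 0.6667.
u_2 = w_2 − 0.6667·q_1 = (2.4444, -2.5556, 0.2222).
‖u_2‖ = 3.5434, so q_2 = (0.6899, -0.7212, 0.0627).
r_{13} = q_1·w_3 = -0.3333; r_{23} = q_2·w_3 = 0.6271.
u_3 = w_3 + 0.3333·q_1 − 0.6271·q_2 = (0.3451, 0.2301, -1.1504).
‖u_3‖ = 1.2229, so q_3 = (0.2822, 0.1881, -0.9407).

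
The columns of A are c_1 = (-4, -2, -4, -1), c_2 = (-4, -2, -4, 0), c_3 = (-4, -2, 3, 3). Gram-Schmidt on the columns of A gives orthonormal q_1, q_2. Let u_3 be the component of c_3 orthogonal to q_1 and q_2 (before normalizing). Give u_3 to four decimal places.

u_3 = (-3.1111, -1.5556, 3.8889, 0.0000)

q_1 = c_1/‖c_1‖ = (-4, -2, -4, -1)/6.0828 = (-0.6576, -0.3288, -0.6576, -0.1644).
r_{12} = q_1·c_2 = 5.9184.
u_2 = c_2 − 5.9184·q_1 = (-0.1081, -0.0541, -0.1081, 0.9730).
‖u_2‖ = 0.9864, so q_2 = (-0.1096, -0.0548, -0.1096, 0.9864).
r_{13} = q_1·c_3 = 0.8220; r_{23} = q_2·c_3 = 3.1784.
u_3 = c_3 − 0.8220·q_1 − 3.1784·q_2 = (-3.1111, -1.5556, 3.8889, 0.0000).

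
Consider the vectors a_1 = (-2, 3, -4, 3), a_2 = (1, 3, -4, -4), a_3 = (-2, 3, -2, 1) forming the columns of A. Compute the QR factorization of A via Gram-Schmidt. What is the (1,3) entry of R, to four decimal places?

q_1 = a_1/‖a_1‖ = (-2, 3, -4, 3)/6.1644 = (-0.3244, 0.4867, -0.6489, 0.4867).
r_{13} = q_1·a_3 = 3.8933.

r_{13} = 3.8933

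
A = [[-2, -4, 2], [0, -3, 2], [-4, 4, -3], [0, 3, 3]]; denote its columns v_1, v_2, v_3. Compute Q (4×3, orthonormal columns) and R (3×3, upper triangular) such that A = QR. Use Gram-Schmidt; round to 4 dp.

Q = [[-0.4472, -0.7016, 0.3199], [0.0000, -0.4385, 0.2577], [-0.8944, 0.3508, -0.1600], [0.0000, 0.4385, 0.8976]], R = [[4.4721, -1.7889, 1.7889], [0.0000, 6.8411, -2.0172], [0.0000, 0.0000, 4.3279]]

v_1 = (-2, 0, -4, 0); ‖v_1‖ = 4.4721, so e_1 = (-0.4472, 0.0000, -0.8944, 0.0000).
e_1·v_2 = (-0.4472)·(-4) + 0.0000·(-3) + (-0.8944)·4 + 0.0000·3 = -1.7889.
u_2 = v_2 + 1.7889·e_1 = (-4.8000, -3.0000, 2.4000, 3.0000).
‖u_2‖ = 6.8411, so e_2 = (-0.7016, -0.4385, 0.3508, 0.4385).
e_1·v_3 = (-0.4472)·2 + 0.0000·2 + (-0.8944)·(-3) + 0.0000·3 = 1.7889; e_2·v_3 = (-0.7016)·2 + (-0.4385)·2 + 0.3508·(-3) + 0.4385·3 = -2.0172.
u_3 = v_3 − 1.7889·e_1 + 2.0172·e_2 = (1.3846, 1.1154, -0.6923, 3.8846).
‖u_3‖ = 4.3279, so e_3 = (0.3199, 0.2577, -0.1600, 0.8976).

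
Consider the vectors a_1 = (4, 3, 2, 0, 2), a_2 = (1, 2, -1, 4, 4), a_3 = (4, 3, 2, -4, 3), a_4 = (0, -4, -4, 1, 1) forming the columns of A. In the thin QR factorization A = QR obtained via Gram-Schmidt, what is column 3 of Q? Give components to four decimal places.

a_1 = (4, 3, 2, 0, 2); ‖a_1‖ = 5.7446, so q_1 = (0.6963, 0.5222, 0.3482, 0.0000, 0.3482).
q_1·a_2 = 0.6963·1 + 0.5222·2 + 0.3482·(-1) + 0.0000·4 + 0.3482·4 = 2.7852.
u_2 = a_2 − 2.7852·q_1 = (-0.9394, 0.5455, -1.9697, 4.0000, 3.0303).
‖u_2‖ = 5.4993, so q_2 = (-0.1708, 0.0992, -0.3582, 0.7274, 0.5510).
q_1·a_3 = 0.6963·4 + 0.5222·3 + 0.3482·2 + 0.0000·(-4) + 0.3482·3 = 6.0927; q_2·a_3 = (-0.1708)·4 + 0.0992·3 + (-0.3582)·2 + 0.7274·(-4) + 0.5510·3 = -2.3584.
u_3 = a_3 − 6.0927·q_1 + 2.3584·q_2 = (-0.6453, 0.0521, -0.9659, -2.2846, 2.1784).
‖u_3‖ = 3.3640, so q_3 = (-0.1918, 0.0155, -0.2871, -0.6791, 0.6475).

q_3 = (-0.1918, 0.0155, -0.2871, -0.6791, 0.6475)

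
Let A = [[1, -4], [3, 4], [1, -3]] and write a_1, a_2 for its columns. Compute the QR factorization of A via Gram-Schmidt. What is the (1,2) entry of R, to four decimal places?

a_1 = (1, 3, 1); ‖a_1‖ = 3.3166, so q_1 = (0.3015, 0.9045, 0.3015).
r_{12} = q_1·a_2 = 1.5076.

r_{12} = 1.5076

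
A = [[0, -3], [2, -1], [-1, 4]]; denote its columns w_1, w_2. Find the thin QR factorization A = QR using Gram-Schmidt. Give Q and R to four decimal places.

Q = [[0.0000, -0.6919], [0.8944, 0.3229], [-0.4472, 0.6458]], R = [[2.2361, -2.6833], [0.0000, 4.3359]]

w_1 = (0, 2, -1); ‖w_1‖ = 2.2361, so e_1 = (0.0000, 0.8944, -0.4472).
e_1·w_2 = 0.0000·(-3) + 0.8944·(-1) + (-0.4472)·4 = -2.6833.
u_2 = w_2 + 2.6833·e_1 = (-3.0000, 1.4000, 2.8000).
‖u_2‖ = 4.3359, so e_2 = (-0.6919, 0.3229, 0.6458).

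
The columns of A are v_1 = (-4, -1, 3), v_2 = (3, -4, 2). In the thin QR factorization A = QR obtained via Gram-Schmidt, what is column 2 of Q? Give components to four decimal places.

v_1 = (-4, -1, 3); ‖v_1‖ = 5.0990, so e_1 = (-0.7845, -0.1961, 0.5883).
e_1·v_2 = (-0.7845)·3 + (-0.1961)·(-4) + 0.5883·2 = -0.3922.
u_2 = v_2 + 0.3922·e_1 = (2.6923, -4.0769, 2.2308).
‖u_2‖ = 5.3709, so e_2 = (0.5013, -0.7591, 0.4153).

e_2 = (0.5013, -0.7591, 0.4153)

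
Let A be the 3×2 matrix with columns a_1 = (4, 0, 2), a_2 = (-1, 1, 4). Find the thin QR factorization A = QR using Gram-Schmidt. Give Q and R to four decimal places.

Q = [[0.8944, -0.4340], [0.0000, 0.2411], [0.4472, 0.8680]], R = [[4.4721, 0.8944], [0.0000, 4.1473]]

e_1 = a_1/‖a_1‖ = (4, 0, 2)/4.4721 = (0.8944, 0.0000, 0.4472).
r_{12} = e_1·a_2 = 0.8944.
u_2 = a_2 − 0.8944·e_1 = (-1.8000, 1.0000, 3.6000).
‖u_2‖ = 4.1473, so e_2 = (-0.4340, 0.2411, 0.8680).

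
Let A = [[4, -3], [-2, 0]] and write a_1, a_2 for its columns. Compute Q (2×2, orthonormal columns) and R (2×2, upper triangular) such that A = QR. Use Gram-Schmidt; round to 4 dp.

Q = [[0.8944, -0.4472], [-0.4472, -0.8944]], R = [[4.4721, -2.6833], [0.0000, 1.3416]]

q_1 = a_1/‖a_1‖ = (4, -2)/4.4721 = (0.8944, -0.4472).
r_{12} = q_1·a_2 = -2.6833.
u_2 = a_2 + 2.6833·q_1 = (-0.6000, -1.2000).
‖u_2‖ = 1.3416, so q_2 = (-0.4472, -0.8944).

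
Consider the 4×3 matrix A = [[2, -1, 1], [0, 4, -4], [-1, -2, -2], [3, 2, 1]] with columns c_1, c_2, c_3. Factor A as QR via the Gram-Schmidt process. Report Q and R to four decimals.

Q = [[0.5345, -0.3921, -0.3710], [0.0000, 0.8446, -0.4811], [-0.2673, -0.3318, -0.7941], [0.8018, 0.1508, -0.0173]], R = [[3.7417, 1.6036, 1.8708], [0.0000, 4.7359, -2.9562], [0.0000, 0.0000, 3.1243]]

c_1 = (2, 0, -1, 3); ‖c_1‖ = 3.7417, so q_1 = (0.5345, 0.0000, -0.2673, 0.8018).
q_1·c_2 = 0.5345·(-1) + 0.0000·4 + (-0.2673)·(-2) + 0.8018·2 = 1.6036.
u_2 = c_2 − 1.6036·q_1 = (-1.8571, 4.0000, -1.5714, 0.7143).
‖u_2‖ = 4.7359, so q_2 = (-0.3921, 0.8446, -0.3318, 0.1508).
q_1·c_3 = 0.5345·1 + 0.0000·(-4) + (-0.2673)·(-2) + 0.8018·1 = 1.8708; q_2·c_3 = (-0.3921)·1 + 0.8446·(-4) + (-0.3318)·(-2) + 0.1508·1 = -2.9562.
u_3 = c_3 − 1.8708·q_1 + 2.9562·q_2 = (-1.1592, -1.5032, -2.4809, -0.0541).
‖u_3‖ = 3.1243, so q_3 = (-0.3710, -0.4811, -0.7941, -0.0173).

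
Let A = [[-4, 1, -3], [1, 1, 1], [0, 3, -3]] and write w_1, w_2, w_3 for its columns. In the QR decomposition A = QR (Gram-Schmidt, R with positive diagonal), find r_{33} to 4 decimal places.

w_1 = (-4, 1, 0); ‖w_1‖ = 4.1231, so q_1 = (-0.9701, 0.2425, 0.0000).
q_1·w_2 = (-0.9701)·1 + 0.2425·1 + 0.0000·3 = -0.7276.
u_2 = w_2 + 0.7276·q_1 = (0.2941, 1.1765, 3.0000).
‖u_2‖ = 3.2358, so q_2 = (0.0909, 0.3636, 0.9271).
q_1·w_3 = (-0.9701)·(-3) + 0.2425·1 + 0.0000·(-3) = 3.1530; q_2·w_3 = 0.0909·(-3) + 0.3636·1 + 0.9271·(-3) = -2.6905.
u_3 = w_3 − 3.1530·q_1 + 2.6905·q_2 = (0.3034, 1.2135, -0.5056).
r_{33} = ‖u_3‖ = 1.3492.

r_{33} = 1.3492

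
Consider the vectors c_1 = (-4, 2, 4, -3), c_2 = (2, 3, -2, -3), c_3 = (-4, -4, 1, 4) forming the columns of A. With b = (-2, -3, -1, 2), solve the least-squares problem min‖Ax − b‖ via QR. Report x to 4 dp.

c_1 = (-4, 2, 4, -3); ‖c_1‖ = 6.7082, so e_1 = (-0.5963, 0.2981, 0.5963, -0.4472).
e_1·c_2 = (-0.5963)·2 + 0.2981·3 + 0.5963·(-2) + (-0.4472)·(-3) = -0.1491.
u_2 = c_2 + 0.1491·e_1 = (1.9111, 3.0444, -1.9111, -3.0667).
‖u_2‖ = 5.0968, so e_2 = (0.3750, 0.5973, -0.3750, -0.6017).
e_1·c_3 = (-0.5963)·(-4) + 0.2981·(-4) + 0.5963·1 + (-0.4472)·4 = 0.0000; e_2·c_3 = 0.3750·(-4) + 0.5973·(-4) + (-0.3750)·1 + (-0.6017)·4 = -6.6708.
u_3 = c_3 − 0.0000·e_1 + 6.6708·e_2 = (-1.4987, -0.0154, -1.5013, -0.0137).
‖u_3‖ = 2.1214, so e_3 = (-0.7065, -0.0073, -0.7077, -0.0065).
Qᵀb = (-1.1926, -3.3703, 2.1295).
Back-substitute: x_3 = 2.1295/2.1214 = 1.0038.
x_2 = (-3.3703 + 6.6708·1.0038)/5.0968 = 0.6525.
x_1 = (-1.1926 + 0.1491·0.6525 − 0.0000·1.0038)/6.7082 = -0.1633.

x = (-0.1633, 0.6525, 1.0038)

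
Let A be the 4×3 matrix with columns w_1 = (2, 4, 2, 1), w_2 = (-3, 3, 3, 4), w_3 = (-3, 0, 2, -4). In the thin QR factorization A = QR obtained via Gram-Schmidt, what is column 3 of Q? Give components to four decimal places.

q_1 = w_1/‖w_1‖ = (2, 4, 2, 1)/5.0000 = (0.4000, 0.8000, 0.4000, 0.2000).
r_{12} = q_1·w_2 = 3.2000.
u_2 = w_2 − 3.2000·q_1 = (-4.2800, 0.4400, 1.7200, 3.3600).
‖u_2‖ = 5.7236, so q_2 = (-0.7478, 0.0769, 0.3005, 0.5870).
r_{13} = q_1·w_3 = -1.2000; r_{23} = q_2·w_3 = 0.4962.
u_3 = w_3 + 1.2000·q_1 − 0.4962·q_2 = (-2.1490, 0.9219, 2.3309, -4.0513).
‖u_3‖ = 5.2263, so q_3 = (-0.4112, 0.1764, 0.4460, -0.7752).

q_3 = (-0.4112, 0.1764, 0.4460, -0.7752)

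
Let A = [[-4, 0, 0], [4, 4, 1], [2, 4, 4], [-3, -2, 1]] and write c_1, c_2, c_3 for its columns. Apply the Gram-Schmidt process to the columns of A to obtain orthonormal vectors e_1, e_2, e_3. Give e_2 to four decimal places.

c_1 = (-4, 4, 2, -3); ‖c_1‖ = 6.7082, so e_1 = (-0.5963, 0.5963, 0.2981, -0.4472).
e_1·c_2 = (-0.5963)·0 + 0.5963·4 + 0.2981·4 + (-0.4472)·(-2) = 4.4721.
u_2 = c_2 − 4.4721·e_1 = (2.6667, 1.3333, 2.6667, 0.0000).
‖u_2‖ = 4.0000, so e_2 = (0.6667, 0.3333, 0.6667, 0.0000).

e_2 = (0.6667, 0.3333, 0.6667, 0.0000)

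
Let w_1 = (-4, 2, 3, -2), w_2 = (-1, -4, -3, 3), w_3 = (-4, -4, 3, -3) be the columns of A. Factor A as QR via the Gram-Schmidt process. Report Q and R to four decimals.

Q = [[-0.6963, -0.6734, 0.1785], [0.3482, -0.5807, -0.7279], [0.5222, -0.2595, 0.3479], [-0.3482, 0.3768, -0.5632]], R = [[5.7446, -3.3075, 4.0038], [0.0000, 4.9052, 3.1074], [0.0000, 0.0000, 4.9309]]

e_1 = w_1/‖w_1‖ = (-4, 2, 3, -2)/5.7446 = (-0.6963, 0.3482, 0.5222, -0.3482).
r_{12} = e_1·w_2 = -3.3075.
u_2 = w_2 + 3.3075·e_1 = (-3.3030, -2.8485, -1.2727, 1.8485).
‖u_2‖ = 4.9052, so e_2 = (-0.6734, -0.5807, -0.2595, 0.3768).
r_{13} = e_1·w_3 = 4.0038; r_{23} = e_2·w_3 = 3.1074.
u_3 = w_3 − 4.0038·e_1 − 3.1074·e_2 = (0.8804, -3.5894, 1.7154, -2.7771).
‖u_3‖ = 4.9309, so e_3 = (0.1785, -0.7279, 0.3479, -0.5632).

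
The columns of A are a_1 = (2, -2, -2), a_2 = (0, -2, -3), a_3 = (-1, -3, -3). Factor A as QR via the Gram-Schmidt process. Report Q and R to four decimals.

a_1 = (2, -2, -2); ‖a_1‖ = 3.4641, so q_1 = (0.5774, -0.5774, -0.5774).
q_1·a_2 = 0.5774·0 + (-0.5774)·(-2) + (-0.5774)·(-3) = 2.8868.
u_2 = a_2 − 2.8868·q_1 = (-1.6667, -0.3333, -1.3333).
‖u_2‖ = 2.1602, so q_2 = (-0.7715, -0.1543, -0.6172).
q_1·a_3 = 0.5774·(-1) + (-0.5774)·(-3) + (-0.5774)·(-3) = 2.8868; q_2·a_3 = (-0.7715)·(-1) + (-0.1543)·(-3) + (-0.6172)·(-3) = 3.0861.
u_3 = a_3 − 2.8868·q_1 − 3.0861·q_2 = (-0.2857, -0.8571, 0.5714).
‖u_3‖ = 1.0690, so q_3 = (-0.2673, -0.8018, 0.5345).

Q = [[0.5774, -0.7715, -0.2673], [-0.5774, -0.1543, -0.8018], [-0.5774, -0.6172, 0.5345]], R = [[3.4641, 2.8868, 2.8868], [0.0000, 2.1602, 3.0861], [0.0000, 0.0000, 1.0690]]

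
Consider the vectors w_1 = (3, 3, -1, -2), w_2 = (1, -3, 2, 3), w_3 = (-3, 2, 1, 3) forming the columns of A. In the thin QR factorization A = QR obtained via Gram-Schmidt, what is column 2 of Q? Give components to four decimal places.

q_2 = (0.7427, -0.3085, 0.3656, 0.4685)

q_1 = w_1/‖w_1‖ = (3, 3, -1, -2)/4.7958 = (0.6255, 0.6255, -0.2085, -0.4170).
r_{12} = q_1·w_2 = -2.9192.
u_2 = w_2 + 2.9192·q_1 = (2.8261, -1.1739, 1.3913, 1.7826).
‖u_2‖ = 3.8050, so q_2 = (0.7427, -0.3085, 0.3656, 0.4685).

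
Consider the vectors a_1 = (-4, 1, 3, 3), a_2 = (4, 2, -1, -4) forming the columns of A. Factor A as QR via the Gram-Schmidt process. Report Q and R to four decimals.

Q = [[-0.6761, 0.1904], [0.1690, 0.7854], [0.5071, 0.4125], [0.5071, -0.4204]], R = [[5.9161, -4.9019], [0.0000, 3.6016]]

a_1 = (-4, 1, 3, 3); ‖a_1‖ = 5.9161, so q_1 = (-0.6761, 0.1690, 0.5071, 0.5071).
q_1·a_2 = (-0.6761)·4 + 0.1690·2 + 0.5071·(-1) + 0.5071·(-4) = -4.9019.
u_2 = a_2 + 4.9019·q_1 = (0.6857, 2.8286, 1.4857, -1.5143).
‖u_2‖ = 3.6016, so q_2 = (0.1904, 0.7854, 0.4125, -0.4204).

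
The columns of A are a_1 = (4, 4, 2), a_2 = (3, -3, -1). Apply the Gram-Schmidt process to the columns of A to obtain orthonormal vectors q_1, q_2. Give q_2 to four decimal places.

a_1 = (4, 4, 2); ‖a_1‖ = 6.0000, so q_1 = (0.6667, 0.6667, 0.3333).
q_1·a_2 = 0.6667·3 + 0.6667·(-3) + 0.3333·(-1) = -0.3333.
u_2 = a_2 + 0.3333·q_1 = (3.2222, -2.7778, -0.8889).
‖u_2‖ = 4.3461, so q_2 = (0.7414, -0.6391, -0.2045).

q_2 = (0.7414, -0.6391, -0.2045)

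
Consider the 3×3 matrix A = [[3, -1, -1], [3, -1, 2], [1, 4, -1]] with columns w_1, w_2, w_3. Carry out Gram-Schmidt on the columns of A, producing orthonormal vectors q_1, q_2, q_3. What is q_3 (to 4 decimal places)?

q_3 = (-0.7071, 0.7071, 0.0000)

w_1 = (3, 3, 1); ‖w_1‖ = 4.3589, so q_1 = (0.6882, 0.6882, 0.2294).
q_1·w_2 = 0.6882·(-1) + 0.6882·(-1) + 0.2294·4 = -0.4588.
u_2 = w_2 + 0.4588·q_1 = (-0.6842, -0.6842, 4.1053).
‖u_2‖ = 4.2178, so q_2 = (-0.1622, -0.1622, 0.9733).
q_1·w_3 = 0.6882·(-1) + 0.6882·2 + 0.2294·(-1) = 0.4588; q_2·w_3 = (-0.1622)·(-1) + (-0.1622)·2 + 0.9733·(-1) = -1.1355.
u_3 = w_3 − 0.4588·q_1 + 1.1355·q_2 = (-1.5000, 1.5000, 0.0000).
‖u_3‖ = 2.1213, so q_3 = (-0.7071, 0.7071, 0.0000).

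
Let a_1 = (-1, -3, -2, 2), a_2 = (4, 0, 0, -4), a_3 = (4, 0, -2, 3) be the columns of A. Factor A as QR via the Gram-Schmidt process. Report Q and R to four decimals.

a_1 = (-1, -3, -2, 2); ‖a_1‖ = 4.2426, so e_1 = (-0.2357, -0.7071, -0.4714, 0.4714).
e_1·a_2 = (-0.2357)·4 + (-0.7071)·0 + (-0.4714)·0 + 0.4714·(-4) = -2.8284.
u_2 = a_2 + 2.8284·e_1 = (3.3333, -2.0000, -1.3333, -2.6667).
‖u_2‖ = 4.8990, so e_2 = (0.6804, -0.4082, -0.2722, -0.5443).
e_1·a_3 = (-0.2357)·4 + (-0.7071)·0 + (-0.4714)·(-2) + 0.4714·3 = 1.4142; e_2·a_3 = 0.6804·4 + (-0.4082)·0 + (-0.2722)·(-2) + (-0.5443)·3 = 1.6330.
u_3 = a_3 − 1.4142·e_1 − 1.6330·e_2 = (3.2222, 1.6667, -0.8889, 3.2222).
‖u_3‖ = 4.9329, so e_3 = (0.6532, 0.3379, -0.1802, 0.6532).

Q = [[-0.2357, 0.6804, 0.6532], [-0.7071, -0.4082, 0.3379], [-0.4714, -0.2722, -0.1802], [0.4714, -0.5443, 0.6532]], R = [[4.2426, -2.8284, 1.4142], [0.0000, 4.8990, 1.6330], [0.0000, 0.0000, 4.9329]]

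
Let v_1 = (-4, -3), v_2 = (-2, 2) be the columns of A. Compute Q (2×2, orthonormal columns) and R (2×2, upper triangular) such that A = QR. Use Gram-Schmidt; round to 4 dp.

Q = [[-0.8000, -0.6000], [-0.6000, 0.8000]], R = [[5.0000, 0.4000], [0.0000, 2.8000]]

e_1 = v_1/‖v_1‖ = (-4, -3)/5.0000 = (-0.8000, -0.6000).
r_{12} = e_1·v_2 = 0.4000.
u_2 = v_2 − 0.4000·e_1 = (-1.6800, 2.2400).
‖u_2‖ = 2.8000, so e_2 = (-0.6000, 0.8000).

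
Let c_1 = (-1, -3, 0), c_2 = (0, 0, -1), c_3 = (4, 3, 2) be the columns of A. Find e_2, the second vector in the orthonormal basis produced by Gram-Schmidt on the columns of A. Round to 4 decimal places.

e_2 = (0.0000, 0.0000, -1.0000)

e_1 = c_1/‖c_1‖ = (-1, -3, 0)/3.1623 = (-0.3162, -0.9487, 0.0000).
r_{12} = e_1·c_2 = 0.0000.
u_2 = c_2 + 0.0000·e_1 = (0.0000, 0.0000, -1.0000).
‖u_2‖ = 1.0000, so e_2 = (0.0000, 0.0000, -1.0000).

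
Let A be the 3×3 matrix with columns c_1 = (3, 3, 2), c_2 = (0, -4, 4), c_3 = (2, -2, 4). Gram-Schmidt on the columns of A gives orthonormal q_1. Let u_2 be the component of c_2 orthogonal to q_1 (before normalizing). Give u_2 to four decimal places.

q_1 = c_1/‖c_1‖ = (3, 3, 2)/4.6904 = (0.6396, 0.6396, 0.4264).
r_{12} = q_1·c_2 = -0.8528.
u_2 = c_2 + 0.8528·q_1 = (0.5455, -3.4545, 4.3636).

u_2 = (0.5455, -3.4545, 4.3636)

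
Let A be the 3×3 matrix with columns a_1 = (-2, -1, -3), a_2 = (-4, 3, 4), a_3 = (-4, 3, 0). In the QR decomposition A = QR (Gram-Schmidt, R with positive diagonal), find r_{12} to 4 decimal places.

a_1 = (-2, -1, -3); ‖a_1‖ = 3.7417, so e_1 = (-0.5345, -0.2673, -0.8018).
r_{12} = e_1·a_2 = -1.8708.

r_{12} = -1.8708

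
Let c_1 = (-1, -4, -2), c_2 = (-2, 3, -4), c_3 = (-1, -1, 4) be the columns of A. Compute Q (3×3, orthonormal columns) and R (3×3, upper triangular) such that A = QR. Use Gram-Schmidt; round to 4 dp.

c_1 = (-1, -4, -2); ‖c_1‖ = 4.5826, so q_1 = (-0.2182, -0.8729, -0.4364).
q_1·c_2 = (-0.2182)·(-2) + (-0.8729)·3 + (-0.4364)·(-4) = -0.4364.
u_2 = c_2 + 0.4364·q_1 = (-2.0952, 2.6190, -4.1905).
‖u_2‖ = 5.3675, so q_2 = (-0.3904, 0.4880, -0.7807).
q_1·c_3 = (-0.2182)·(-1) + (-0.8729)·(-1) + (-0.4364)·4 = -0.6547; q_2·c_3 = (-0.3904)·(-1) + 0.4880·(-1) + (-0.7807)·4 = -3.2205.
u_3 = c_3 + 0.6547·q_1 + 3.2205·q_2 = (-2.4000, 0.0000, 1.2000).
‖u_3‖ = 2.6833, so q_3 = (-0.8944, 0.0000, 0.4472).

Q = [[-0.2182, -0.3904, -0.8944], [-0.8729, 0.4880, 0.0000], [-0.4364, -0.7807, 0.4472]], R = [[4.5826, -0.4364, -0.6547], [0.0000, 5.3675, -3.2205], [0.0000, 0.0000, 2.6833]]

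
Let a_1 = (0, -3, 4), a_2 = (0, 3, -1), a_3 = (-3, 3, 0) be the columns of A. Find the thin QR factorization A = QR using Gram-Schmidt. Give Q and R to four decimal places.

Q = [[0.0000, 0.0000, -1.0000], [-0.6000, 0.8000, 0.0000], [0.8000, 0.6000, 0.0000]], R = [[5.0000, -2.6000, -1.8000], [0.0000, 1.8000, 2.4000], [0.0000, 0.0000, 3.0000]]

a_1 = (0, -3, 4); ‖a_1‖ = 5.0000, so e_1 = (0.0000, -0.6000, 0.8000).
e_1·a_2 = 0.0000·0 + (-0.6000)·3 + 0.8000·(-1) = -2.6000.
u_2 = a_2 + 2.6000·e_1 = (0.0000, 1.4400, 1.0800).
‖u_2‖ = 1.8000, so e_2 = (0.0000, 0.8000, 0.6000).
e_1·a_3 = 0.0000·(-3) + (-0.6000)·3 + 0.8000·0 = -1.8000; e_2·a_3 = 0.0000·(-3) + 0.8000·3 + 0.6000·0 = 2.4000.
u_3 = a_3 + 1.8000·e_1 − 2.4000·e_2 = (-3.0000, 0.0000, 0.0000).
‖u_3‖ = 3.0000, so e_3 = (-1.0000, 0.0000, 0.0000).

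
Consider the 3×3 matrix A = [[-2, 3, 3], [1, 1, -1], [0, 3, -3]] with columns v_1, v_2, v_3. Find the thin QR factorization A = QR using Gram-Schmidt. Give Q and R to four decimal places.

v_1 = (-2, 1, 0); ‖v_1‖ = 2.2361, so q_1 = (-0.8944, 0.4472, 0.0000).
q_1·v_2 = (-0.8944)·3 + 0.4472·1 + 0.0000·3 = -2.2361.
u_2 = v_2 + 2.2361·q_1 = (1.0000, 2.0000, 3.0000).
‖u_2‖ = 3.7417, so q_2 = (0.2673, 0.5345, 0.8018).
q_1·v_3 = (-0.8944)·3 + 0.4472·(-1) + 0.0000·(-3) = -3.1305; q_2·v_3 = 0.2673·3 + 0.5345·(-1) + 0.8018·(-3) = -2.1381.
u_3 = v_3 + 3.1305·q_1 + 2.1381·q_2 = (0.7714, 1.5429, -1.2857).
‖u_3‖ = 2.1514, so q_3 = (0.3586, 0.7171, -0.5976).

Q = [[-0.8944, 0.2673, 0.3586], [0.4472, 0.5345, 0.7171], [0.0000, 0.8018, -0.5976]], R = [[2.2361, -2.2361, -3.1305], [0.0000, 3.7417, -2.1381], [0.0000, 0.0000, 2.1514]]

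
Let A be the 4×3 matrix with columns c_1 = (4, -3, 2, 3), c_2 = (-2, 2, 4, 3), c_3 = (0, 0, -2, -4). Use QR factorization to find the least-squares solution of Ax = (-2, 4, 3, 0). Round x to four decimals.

c_1 = (4, -3, 2, 3); ‖c_1‖ = 6.1644, so e_1 = (0.6489, -0.4867, 0.3244, 0.4867).
e_1·c_2 = 0.6489·(-2) + (-0.4867)·2 + 0.3244·4 + 0.4867·3 = 0.4867.
u_2 = c_2 − 0.4867·e_1 = (-2.3158, 2.2368, 3.8421, 2.7632).
‖u_2‖ = 5.7239, so e_2 = (-0.4046, 0.3908, 0.6712, 0.4827).
e_1·c_3 = 0.6489·0 + (-0.4867)·0 + 0.3244·(-2) + 0.4867·(-4) = -2.5955; e_2·c_3 = (-0.4046)·0 + 0.3908·0 + 0.6712·(-2) + 0.4827·(-4) = -3.2734.
u_3 = c_3 + 2.5955·e_1 + 3.2734·e_2 = (0.3598, 0.0161, 1.0394, -1.1566).
‖u_3‖ = 1.5962, so e_3 = (0.2254, 0.0101, 0.6512, -0.7246).
Qᵀb = (-2.2711, 4.3860, 1.5428).
Back-substitute: x_3 = 1.5428/1.5962 = 0.9666.
x_2 = (4.3860 + 3.2734·0.9666)/5.7239 = 1.3190.
x_1 = (-2.2711 − 0.4867·1.3190 + 2.5955·0.9666)/6.1644 = -0.0656.

x = (-0.0656, 1.3190, 0.9666)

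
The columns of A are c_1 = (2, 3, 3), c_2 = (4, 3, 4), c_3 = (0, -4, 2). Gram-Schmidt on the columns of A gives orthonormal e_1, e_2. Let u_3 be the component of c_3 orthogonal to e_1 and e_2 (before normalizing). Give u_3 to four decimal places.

u_3 = (-1.3770, -1.8361, 2.7541)

c_1 = (2, 3, 3); ‖c_1‖ = 4.6904, so e_1 = (0.4264, 0.6396, 0.6396).
e_1·c_2 = 0.4264·4 + 0.6396·3 + 0.6396·4 = 6.1828.
u_2 = c_2 − 6.1828·e_1 = (1.3636, -0.9545, 0.0455).
‖u_2‖ = 1.6652, so e_2 = (0.8189, -0.5732, 0.0273).
e_1·c_3 = 0.4264·0 + 0.6396·(-4) + 0.6396·2 = -1.2792; e_2·c_3 = 0.8189·0 + (-0.5732)·(-4) + 0.0273·2 = 2.3476.
u_3 = c_3 + 1.2792·e_1 − 2.3476·e_2 = (-1.3770, -1.8361, 2.7541).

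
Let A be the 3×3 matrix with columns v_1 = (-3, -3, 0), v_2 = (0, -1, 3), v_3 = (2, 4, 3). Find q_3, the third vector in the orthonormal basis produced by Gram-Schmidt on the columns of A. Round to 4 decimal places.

q_3 = (-0.6882, 0.6882, 0.2294)

v_1 = (-3, -3, 0); ‖v_1‖ = 4.2426, so q_1 = (-0.7071, -0.7071, 0.0000).
q_1·v_2 = (-0.7071)·0 + (-0.7071)·(-1) + 0.0000·3 = 0.7071.
u_2 = v_2 − 0.7071·q_1 = (0.5000, -0.5000, 3.0000).
‖u_2‖ = 3.0822, so q_2 = (0.1622, -0.1622, 0.9733).
q_1·v_3 = (-0.7071)·2 + (-0.7071)·4 + 0.0000·3 = -4.2426; q_2·v_3 = 0.1622·2 + (-0.1622)·4 + 0.9733·3 = 2.5955.
u_3 = v_3 + 4.2426·q_1 − 2.5955·q_2 = (-1.4211, 1.4211, 0.4737).
‖u_3‖ = 2.0647, so q_3 = (-0.6882, 0.6882, 0.2294).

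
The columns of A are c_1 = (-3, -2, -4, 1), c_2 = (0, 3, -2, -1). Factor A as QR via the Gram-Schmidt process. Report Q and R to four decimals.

Q = [[-0.5477, 0.0268], [-0.3651, 0.8206], [-0.7303, -0.4995], [0.1826, -0.2765]], R = [[5.4772, 0.1826], [0.0000, 3.7372]]

c_1 = (-3, -2, -4, 1); ‖c_1‖ = 5.4772, so e_1 = (-0.5477, -0.3651, -0.7303, 0.1826).
e_1·c_2 = (-0.5477)·0 + (-0.3651)·3 + (-0.7303)·(-2) + 0.1826·(-1) = 0.1826.
u_2 = c_2 − 0.1826·e_1 = (0.1000, 3.0667, -1.8667, -1.0333).
‖u_2‖ = 3.7372, so e_2 = (0.0268, 0.8206, -0.4995, -0.2765).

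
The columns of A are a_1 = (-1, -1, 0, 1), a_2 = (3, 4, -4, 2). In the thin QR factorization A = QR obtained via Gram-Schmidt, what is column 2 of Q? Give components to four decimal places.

q_2 = (0.2202, 0.3853, -0.6606, 0.6055)

a_1 = (-1, -1, 0, 1); ‖a_1‖ = 1.7321, so q_1 = (-0.5774, -0.5774, 0.0000, 0.5774).
q_1·a_2 = (-0.5774)·3 + (-0.5774)·4 + 0.0000·(-4) + 0.5774·2 = -2.8868.
u_2 = a_2 + 2.8868·q_1 = (1.3333, 2.3333, -4.0000, 3.6667).
‖u_2‖ = 6.0553, so q_2 = (0.2202, 0.3853, -0.6606, 0.6055).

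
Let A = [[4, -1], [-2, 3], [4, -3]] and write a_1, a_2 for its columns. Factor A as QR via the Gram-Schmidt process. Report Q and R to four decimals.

a_1 = (4, -2, 4); ‖a_1‖ = 6.0000, so q_1 = (0.6667, -0.3333, 0.6667).
q_1·a_2 = 0.6667·(-1) + (-0.3333)·3 + 0.6667·(-3) = -3.6667.
u_2 = a_2 + 3.6667·q_1 = (1.4444, 1.7778, -0.5556).
‖u_2‖ = 2.3570, so q_2 = (0.6128, 0.7542, -0.2357).

Q = [[0.6667, 0.6128], [-0.3333, 0.7542], [0.6667, -0.2357]], R = [[6.0000, -3.6667], [0.0000, 2.3570]]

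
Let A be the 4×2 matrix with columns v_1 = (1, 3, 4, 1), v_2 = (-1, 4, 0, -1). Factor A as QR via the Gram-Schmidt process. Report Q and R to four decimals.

Q = [[0.1925, -0.3624], [0.5774, 0.7640], [0.7698, -0.3918], [0.1925, -0.3624]], R = [[5.1962, 1.9245], [0.0000, 3.7810]]

v_1 = (1, 3, 4, 1); ‖v_1‖ = 5.1962, so e_1 = (0.1925, 0.5774, 0.7698, 0.1925).
e_1·v_2 = 0.1925·(-1) + 0.5774·4 + 0.7698·0 + 0.1925·(-1) = 1.9245.
u_2 = v_2 − 1.9245·e_1 = (-1.3704, 2.8889, -1.4815, -1.3704).
‖u_2‖ = 3.7810, so e_2 = (-0.3624, 0.7640, -0.3918, -0.3624).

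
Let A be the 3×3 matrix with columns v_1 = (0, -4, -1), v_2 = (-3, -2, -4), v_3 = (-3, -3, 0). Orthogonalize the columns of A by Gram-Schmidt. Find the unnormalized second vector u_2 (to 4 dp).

e_1 = v_1/‖v_1‖ = (0, -4, -1)/4.1231 = (0.0000, -0.9701, -0.2425).
r_{12} = e_1·v_2 = 2.9104.
u_2 = v_2 − 2.9104·e_1 = (-3.0000, 0.8235, -3.2941).

u_2 = (-3.0000, 0.8235, -3.2941)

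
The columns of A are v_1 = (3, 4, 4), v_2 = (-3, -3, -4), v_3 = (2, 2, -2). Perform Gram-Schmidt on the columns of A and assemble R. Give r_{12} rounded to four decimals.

r_{12} = -5.7784

v_1 = (3, 4, 4); ‖v_1‖ = 6.4031, so q_1 = (0.4685, 0.6247, 0.6247).
r_{12} = q_1·v_2 = -5.7784.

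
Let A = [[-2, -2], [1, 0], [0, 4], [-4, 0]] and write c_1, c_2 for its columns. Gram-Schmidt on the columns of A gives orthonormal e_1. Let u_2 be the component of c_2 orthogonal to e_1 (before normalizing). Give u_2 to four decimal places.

u_2 = (-1.6190, -0.1905, 4.0000, 0.7619)

c_1 = (-2, 1, 0, -4); ‖c_1‖ = 4.5826, so e_1 = (-0.4364, 0.2182, 0.0000, -0.8729).
e_1·c_2 = (-0.4364)·(-2) + 0.2182·0 + 0.0000·4 + (-0.8729)·0 = 0.8729.
u_2 = c_2 − 0.8729·e_1 = (-1.6190, -0.1905, 4.0000, 0.7619).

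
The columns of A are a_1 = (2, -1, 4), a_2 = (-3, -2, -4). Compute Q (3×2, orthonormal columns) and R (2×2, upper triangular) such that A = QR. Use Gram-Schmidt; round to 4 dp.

a_1 = (2, -1, 4); ‖a_1‖ = 4.5826, so e_1 = (0.4364, -0.2182, 0.8729).
e_1·a_2 = 0.4364·(-3) + (-0.2182)·(-2) + 0.8729·(-4) = -4.3644.
u_2 = a_2 + 4.3644·e_1 = (-1.0952, -2.9524, -0.1905).
‖u_2‖ = 3.1547, so e_2 = (-0.3472, -0.9359, -0.0604).

Q = [[0.4364, -0.3472], [-0.2182, -0.9359], [0.8729, -0.0604]], R = [[4.5826, -4.3644], [0.0000, 3.1547]]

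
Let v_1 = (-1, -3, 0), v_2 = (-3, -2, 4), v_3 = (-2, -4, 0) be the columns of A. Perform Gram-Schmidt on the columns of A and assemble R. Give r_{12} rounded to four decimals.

v_1 = (-1, -3, 0); ‖v_1‖ = 3.1623, so q_1 = (-0.3162, -0.9487, 0.0000).
r_{12} = q_1·v_2 = 2.8460.

r_{12} = 2.8460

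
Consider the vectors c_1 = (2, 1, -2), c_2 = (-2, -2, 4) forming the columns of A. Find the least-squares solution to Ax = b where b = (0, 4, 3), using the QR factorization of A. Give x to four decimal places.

x = (0.4000, 0.4000)

q_1 = c_1/‖c_1‖ = (2, 1, -2)/3.0000 = (0.6667, 0.3333, -0.6667).
r_{12} = q_1·c_2 = -4.6667.
u_2 = c_2 + 4.6667·q_1 = (1.1111, -0.4444, 0.8889).
‖u_2‖ = 1.4907, so q_2 = (0.7454, -0.2981, 0.5963).
Qᵀb = (-0.6667, 0.5963).
Back-substitute: x_2 = 0.5963/1.4907 = 0.4000.
x_1 = (-0.6667 + 4.6667·0.4000)/3.0000 = 0.4000.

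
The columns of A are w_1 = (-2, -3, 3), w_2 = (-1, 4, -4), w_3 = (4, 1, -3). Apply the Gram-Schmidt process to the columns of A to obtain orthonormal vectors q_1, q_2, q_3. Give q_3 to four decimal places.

q_3 = (0.0000, -0.7071, -0.7071)

w_1 = (-2, -3, 3); ‖w_1‖ = 4.6904, so q_1 = (-0.4264, -0.6396, 0.6396).
q_1·w_2 = (-0.4264)·(-1) + (-0.6396)·4 + 0.6396·(-4) = -4.6904.
u_2 = w_2 + 4.6904·q_1 = (-3.0000, 1.0000, -1.0000).
‖u_2‖ = 3.3166, so q_2 = (-0.9045, 0.3015, -0.3015).
q_1·w_3 = (-0.4264)·4 + (-0.6396)·1 + 0.6396·(-3) = -4.2640; q_2·w_3 = (-0.9045)·4 + 0.3015·1 + (-0.3015)·(-3) = -2.4121.
u_3 = w_3 + 4.2640·q_1 + 2.4121·q_2 = (0.0000, -1.0000, -1.0000).
‖u_3‖ = 1.4142, so q_3 = (0.0000, -0.7071, -0.7071).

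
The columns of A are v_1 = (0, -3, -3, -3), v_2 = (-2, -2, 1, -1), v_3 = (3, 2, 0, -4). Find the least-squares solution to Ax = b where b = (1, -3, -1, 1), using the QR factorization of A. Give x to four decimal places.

v_1 = (0, -3, -3, -3); ‖v_1‖ = 5.1962, so e_1 = (0.0000, -0.5774, -0.5774, -0.5774).
e_1·v_2 = 0.0000·(-2) + (-0.5774)·(-2) + (-0.5774)·1 + (-0.5774)·(-1) = 1.1547.
u_2 = v_2 − 1.1547·e_1 = (-2.0000, -1.3333, 1.6667, -0.3333).
‖u_2‖ = 2.9439, so e_2 = (-0.6794, -0.4529, 0.5661, -0.1132).
e_1·v_3 = 0.0000·3 + (-0.5774)·2 + (-0.5774)·0 + (-0.5774)·(-4) = 1.1547; e_2·v_3 = (-0.6794)·3 + (-0.4529)·2 + 0.5661·0 + (-0.1132)·(-4) = -2.4910.
u_3 = v_3 − 1.1547·e_1 + 2.4910·e_2 = (1.3077, 1.5385, 2.0769, -3.6154).
‖u_3‖ = 4.6327, so e_3 = (0.2823, 0.3321, 0.4483, -0.7804).
Qᵀb = (1.7321, 0.0000, -1.9427).
Back-substitute: x_3 = -1.9427/4.6327 = -0.4194.
x_2 = (0.0000 + 2.4910·(-0.4194))/2.9439 = -0.3548.
x_1 = (1.7321 − 1.1547·(-0.3548) − 1.1547·(-0.4194))/5.1962 = 0.5054.

x = (0.5054, -0.3548, -0.4194)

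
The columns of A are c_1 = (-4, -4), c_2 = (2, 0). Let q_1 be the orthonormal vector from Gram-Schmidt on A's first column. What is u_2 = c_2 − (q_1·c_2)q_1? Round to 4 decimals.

q_1 = c_1/‖c_1‖ = (-4, -4)/5.6569 = (-0.7071, -0.7071).
r_{12} = q_1·c_2 = -1.4142.
u_2 = c_2 + 1.4142·q_1 = (1.0000, -1.0000).

u_2 = (1.0000, -1.0000)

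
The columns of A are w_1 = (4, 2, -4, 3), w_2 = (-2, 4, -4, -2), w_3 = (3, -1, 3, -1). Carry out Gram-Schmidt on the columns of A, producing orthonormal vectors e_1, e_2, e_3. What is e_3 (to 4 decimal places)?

e_3 = (0.6325, 0.3162, 0.3162, -0.6325)

w_1 = (4, 2, -4, 3); ‖w_1‖ = 6.7082, so e_1 = (0.5963, 0.2981, -0.5963, 0.4472).
e_1·w_2 = 0.5963·(-2) + 0.2981·4 + (-0.5963)·(-4) + 0.4472·(-2) = 1.4907.
u_2 = w_2 − 1.4907·e_1 = (-2.8889, 3.5556, -3.1111, -2.6667).
‖u_2‖ = 6.1464, so e_2 = (-0.4700, 0.5785, -0.5062, -0.4339).
e_1·w_3 = 0.5963·3 + 0.2981·(-1) + (-0.5963)·3 + 0.4472·(-1) = -0.7454; e_2·w_3 = (-0.4700)·3 + 0.5785·(-1) + (-0.5062)·3 + (-0.4339)·(-1) = -3.0732.
u_3 = w_3 + 0.7454·e_1 + 3.0732·e_2 = (2.0000, 1.0000, 1.0000, -2.0000).
‖u_3‖ = 3.1623, so e_3 = (0.6325, 0.3162, 0.3162, -0.6325).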